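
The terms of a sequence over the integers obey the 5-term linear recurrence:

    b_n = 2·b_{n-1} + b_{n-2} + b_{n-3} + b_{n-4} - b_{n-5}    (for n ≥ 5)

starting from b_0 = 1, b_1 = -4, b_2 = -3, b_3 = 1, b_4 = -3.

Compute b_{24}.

-657248858

b_5 = 2·-3 + 1·1 + 1·-3 + 1·-4 + -1·1 = -13
b_6 = 2·-13 + 1·-3 + 1·1 + 1·-3 + -1·-4 = -27
b_7 = 2·-27 + 1·-13 + 1·-3 + 1·1 + -1·-3 = -66
b_8 = 2·-66 + 1·-27 + 1·-13 + 1·-3 + -1·1 = -176
b_9 = 2·-176 + 1·-66 + 1·-27 + 1·-13 + -1·-3 = -455
b_10 = 2·-455 + 1·-176 + 1·-66 + 1·-27 + -1·-13 = -1166
b_11 = 2·-1166 + 1·-455 + 1·-176 + 1·-66 + -1·-27 = -3002
b_12 = 2·-3002 + 1·-1166 + 1·-455 + 1·-176 + -1·-66 = -7735
b_13 = 2·-7735 + 1·-3002 + 1·-1166 + 1·-455 + -1·-176 = -19917
b_14 = 2·-19917 + 1·-7735 + 1·-3002 + 1·-1166 + -1·-455 = -51282
b_15 = 2·-51282 + 1·-19917 + 1·-7735 + 1·-3002 + -1·-1166 = -132052
b_16 = 2·-132052 + 1·-51282 + 1·-19917 + 1·-7735 + -1·-3002 = -340036
b_17 = 2·-340036 + 1·-132052 + 1·-51282 + 1·-19917 + -1·-7735 = -875588
b_18 = 2·-875588 + 1·-340036 + 1·-132052 + 1·-51282 + -1·-19917 = -2254629
b_19 = 2·-2254629 + 1·-875588 + 1·-340036 + 1·-132052 + -1·-51282 = -5805652
b_20 = 2·-5805652 + 1·-2254629 + 1·-875588 + 1·-340036 + -1·-132052 = -14949505
b_21 = 2·-14949505 + 1·-5805652 + 1·-2254629 + 1·-875588 + -1·-340036 = -38494843
b_22 = 2·-38494843 + 1·-14949505 + 1·-5805652 + 1·-2254629 + -1·-875588 = -99123884
b_23 = 2·-99123884 + 1·-38494843 + 1·-14949505 + 1·-5805652 + -1·-2254629 = -255243139
b_24 = 2·-255243139 + 1·-99123884 + 1·-38494843 + 1·-14949505 + -1·-5805652 = -657248858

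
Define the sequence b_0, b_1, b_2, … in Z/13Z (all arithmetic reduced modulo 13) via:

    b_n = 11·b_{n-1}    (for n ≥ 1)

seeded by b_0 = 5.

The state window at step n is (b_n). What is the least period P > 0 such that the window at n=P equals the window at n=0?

n=0: window = (5)
n=1: window = (3)
n=2: window = (7)
n=3: window = (12)
n=4: window = (2)
n=5: window = (9)
n=6: window = (8)
n=7: window = (10)
n=8: window = (6)
n=9: window = (1)
n=10: window = (11)
n=11: window = (4)
n=12: window = (5)
window at n=12 equals window at n=0 → period = 12

12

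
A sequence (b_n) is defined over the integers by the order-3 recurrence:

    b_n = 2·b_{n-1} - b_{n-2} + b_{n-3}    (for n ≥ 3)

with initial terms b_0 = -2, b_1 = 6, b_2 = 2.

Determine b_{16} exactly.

b_3 = 2·2 + -1·6 + 1·-2 = -4
b_4 = 2·-4 + -1·2 + 1·6 = -4
b_5 = 2·-4 + -1·-4 + 1·2 = -2
b_6 = 2·-2 + -1·-4 + 1·-4 = -4
b_7 = 2·-4 + -1·-2 + 1·-4 = -10
b_8 = 2·-10 + -1·-4 + 1·-2 = -18
b_9 = 2·-18 + -1·-10 + 1·-4 = -30
b_10 = 2·-30 + -1·-18 + 1·-10 = -52
b_11 = 2·-52 + -1·-30 + 1·-18 = -92
b_12 = 2·-92 + -1·-52 + 1·-30 = -162
b_13 = 2·-162 + -1·-92 + 1·-52 = -284
b_14 = 2·-284 + -1·-162 + 1·-92 = -498
b_15 = 2·-498 + -1·-284 + 1·-162 = -874
b_16 = 2·-874 + -1·-498 + 1·-284 = -1534

-1534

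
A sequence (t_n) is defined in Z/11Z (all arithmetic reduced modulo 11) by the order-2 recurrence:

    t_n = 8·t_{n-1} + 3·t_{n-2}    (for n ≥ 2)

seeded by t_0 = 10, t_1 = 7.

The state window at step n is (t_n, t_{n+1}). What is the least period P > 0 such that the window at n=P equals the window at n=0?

120

n=0: window = (10, 7)
n=1: window = (7, 9)
n=2: window = (9, 5)
n=3: window = (5, 1)
n=4: window = (1, 1)
n=5: window = (1, 0)
n=6: window = (0, 3)
n=7: window = (3, 2)
n=8: window = (2, 3)
n=9: window = (3, 8)
n=10: window = (8, 7)
n=11: window = (7, 3)
n=12: window = (3, 1)
n=13: window = (1, 6)
n=14: window = (6, 7)
n=15: window = (7, 8)
n=16: window = (8, 8)
n=17: window = (8, 0)
n=18: window = (0, 2)
n=19: window = (2, 5)
n=20: window = (5, 2)
n=21: window = (2, 9)
n=22: window = (9, 1)
n=23: window = (1, 2)
n=24: window = (2, 8)
n=25: window = (8, 4)
n=26: window = (4, 1)
n=27: window = (1, 9)
n=28: window = (9, 9)
n=29: window = (9, 0)
n=30: window = (0, 5)
n=31: window = (5, 7)
n=32: window = (7, 5)
n=33: window = (5, 6)
n=34: window = (6, 8)
n=35: window = (8, 5)
n=36: window = (5, 9)
n=37: window = (9, 10)
n=38: window = (10, 8)
n=39: window = (8, 6)
n=40: window = (6, 6)
…
n=118: window = (1, 5)
n=119: window = (5, 10)
n=120: window = (10, 7)
window at n=120 equals window at n=0 → period = 120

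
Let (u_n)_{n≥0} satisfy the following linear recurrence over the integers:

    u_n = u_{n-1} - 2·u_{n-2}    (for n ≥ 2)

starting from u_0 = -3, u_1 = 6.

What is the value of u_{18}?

u_2 = 1·6 + -2·-3 = 12
u_3 = 1·12 + -2·6 = 0
u_4 = 1·0 + -2·12 = -24
u_5 = 1·-24 + -2·0 = -24
u_6 = 1·-24 + -2·-24 = 24
u_7 = 1·24 + -2·-24 = 72
u_8 = 1·72 + -2·24 = 24
u_9 = 1·24 + -2·72 = -120
u_10 = 1·-120 + -2·24 = -168
u_11 = 1·-168 + -2·-120 = 72
u_12 = 1·72 + -2·-168 = 408
u_13 = 1·408 + -2·72 = 264
u_14 = 1·264 + -2·408 = -552
u_15 = 1·-552 + -2·264 = -1080
u_16 = 1·-1080 + -2·-552 = 24
u_17 = 1·24 + -2·-1080 = 2184
u_18 = 1·2184 + -2·24 = 2136

2136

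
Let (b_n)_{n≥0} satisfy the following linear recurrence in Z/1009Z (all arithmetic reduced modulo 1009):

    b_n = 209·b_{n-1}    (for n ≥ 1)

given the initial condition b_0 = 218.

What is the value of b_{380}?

b_1 = 209·218 = 157
b_2 = 209·157 = 525
b_3 = 209·525 = 753
b_4 = 209·753 = 982
b_5 = 209·982 = 411
b_6 = 209·411 = 134
Continuing the recurrence:
  b_7 = 763;  b_8 = 45;  b_9 = 324;  b_10 = 113;  b_11 = 410;  b_12 = 934
  b_13 = 469;  b_14 = 148;  b_15 = 662;  b_16 = 125;  b_17 = 900;  b_18 = 426
  b_19 = 242;  b_20 = 128;  b_21 = 518;  b_22 = 299;  b_23 = 942;  b_24 = 123
  b_25 = 482;  b_26 = 847;  b_27 = 448;  b_28 = 804;  b_29 = 542;  b_30 = 270
  b_31 = 935;  b_32 = 678;  b_33 = 442;  b_34 = 559;  b_35 = 796;  b_36 = 888
  b_37 = 945;  b_38 = 750;  b_39 = 355;  b_40 = 538;  b_41 = 443;  b_42 = 768
  b_43 = 81;  b_44 = 785;  b_45 = 607;  b_46 = 738;  b_47 = 874;  b_48 = 37
  b_49 = 670;  b_50 = 788;  b_51 = 225;  b_52 = 611;  b_53 = 565;  b_54 = 32
  b_55 = 634;  b_56 = 327;  b_57 = 740;  b_58 = 283;  b_59 = 625;  b_60 = 464
  b_61 = 112;  b_62 = 201;  b_63 = 640;  b_64 = 572;  b_65 = 486;  b_66 = 674
  b_67 = 615;  b_68 = 392;  b_69 = 199;  b_70 = 222;  b_71 = 993;  b_72 = 692
  b_73 = 341;  b_74 = 639;  b_75 = 363;  b_76 = 192;  b_77 = 777;  b_78 = 953
  b_79 = 404;  b_80 = 689;  b_81 = 723;  b_82 = 766;  b_83 = 672;  b_84 = 197
  b_85 = 813;  b_86 = 405;  b_87 = 898;  b_88 = 8;  b_89 = 663;  b_90 = 334
  b_91 = 185;  b_92 = 323;  b_93 = 913;  b_94 = 116;  b_95 = 28;  b_96 = 807
  b_97 = 160;  b_98 = 143;  b_99 = 626;  b_100 = 673;  b_101 = 406;  b_102 = 98
  b_103 = 302;  b_104 = 560;  b_105 = 1005;  b_106 = 173;  b_107 = 842;  b_108 = 412
  b_109 = 343;  b_110 = 48;  b_111 = 951;  b_112 = 995;  b_113 = 101;  b_114 = 929
  b_115 = 433;  b_116 = 696;  b_117 = 168;  b_118 = 806;  b_119 = 960;  b_120 = 858
  b_121 = 729;  b_122 = 2;  b_123 = 418;  b_124 = 588;  b_125 = 803;  b_126 = 333
  b_127 = 985;  b_128 = 29;  b_129 = 7;  b_130 = 454;  b_131 = 40;  b_132 = 288
  b_133 = 661;  b_134 = 925;  b_135 = 606;  b_136 = 529;  b_137 = 580;  b_138 = 140
  b_139 = 1008;  b_140 = 800;  b_141 = 715;  b_142 = 103;  b_143 = 338;  b_144 = 12
  b_145 = 490;  b_146 = 501;  b_147 = 782;  b_148 = 989;  b_149 = 865;  b_150 = 174
  b_151 = 42;  b_152 = 706;  b_153 = 240;  b_154 = 719;  b_155 = 939;  b_156 = 505
  b_157 = 609;  b_158 = 147;  b_159 = 453;  b_160 = 840;  b_161 = 1003;  b_162 = 764
  b_163 = 254;  b_164 = 618;  b_165 = 10;  b_166 = 72;  b_167 = 922;  b_168 = 988
  b_169 = 656;  b_170 = 889;  b_171 = 145;  b_172 = 35;  b_173 = 252;  b_174 = 200
  b_175 = 431;  b_176 = 278;  b_177 = 589;  b_178 = 3;  b_179 = 627;  b_180 = 882
  b_181 = 700;  b_182 = 1004;  b_183 = 973;  b_184 = 548;  b_185 = 515;  b_186 = 681
  b_187 = 60;  b_188 = 432;  b_189 = 487;  b_190 = 883;  b_191 = 909;  b_192 = 289
  b_193 = 870;  b_194 = 210;  b_195 = 503;  b_196 = 191;  b_197 = 568;  b_198 = 659
  b_199 = 507;  b_200 = 18;  b_201 = 735;  b_202 = 247;  b_203 = 164;  b_204 = 979
  b_205 = 793;  b_206 = 261;  b_207 = 63;  b_208 = 50;  b_209 = 360;  b_210 = 574
  b_211 = 904;  b_212 = 253;  b_213 = 409;  b_214 = 725;  b_215 = 175;  b_216 = 251
  b_217 = 1000;  b_218 = 137;  b_219 = 381;  b_220 = 927;  b_221 = 15;  b_222 = 108
  b_223 = 374;  b_224 = 473;  b_225 = 984;  b_226 = 829;  b_227 = 722;  b_228 = 557
  b_229 = 378;  b_230 = 300;  b_231 = 142;  b_232 = 417;  b_233 = 379;  b_234 = 509
  b_235 = 436;  b_236 = 314;  b_237 = 41;  b_238 = 497;  b_239 = 955;  b_240 = 822
  b_241 = 268;  b_242 = 517;  b_243 = 90;  b_244 = 648;  b_245 = 226;  b_246 = 820
  b_247 = 859;  b_248 = 938;  b_249 = 296;  b_250 = 315;  b_251 = 250;  b_252 = 791
  b_253 = 852;  b_254 = 484;  b_255 = 256;  b_256 = 27;  b_257 = 598;  b_258 = 875
  b_259 = 246;  b_260 = 964;  b_261 = 685;  b_262 = 896;  b_263 = 599;  b_264 = 75
  b_265 = 540;  b_266 = 861;  b_267 = 347;  b_268 = 884;  b_269 = 109;  b_270 = 583
  b_271 = 767;  b_272 = 881;  b_273 = 491;  b_274 = 710;  b_275 = 67;  b_276 = 886
  b_277 = 527;  b_278 = 162;  b_279 = 561;  b_280 = 205;  b_281 = 467;  b_282 = 739
  b_283 = 74;  b_284 = 331;  b_285 = 567;  b_286 = 450;  b_287 = 213;  b_288 = 121
  b_289 = 64;  b_290 = 259;  b_291 = 654;  b_292 = 471;  b_293 = 566;  b_294 = 241
  b_295 = 928;  b_296 = 224;  b_297 = 402;  b_298 = 271;  b_299 = 135;  b_300 = 972
  b_301 = 339;  b_302 = 221;  b_303 = 784;  b_304 = 398;  b_305 = 444;  b_306 = 977
  b_307 = 375;  b_308 = 682;  b_309 = 269;  b_310 = 726;  b_311 = 384;  b_312 = 545
  b_313 = 897;  b_314 = 808;  b_315 = 369;  b_316 = 437;  b_317 = 523;  b_318 = 335
  b_319 = 394;  b_320 = 617;  b_321 = 810;  b_322 = 787;  b_323 = 16;  b_324 = 317
  b_325 = 668;  b_326 = 370;  b_327 = 646;  b_328 = 817;  b_329 = 232;  b_330 = 56
  b_331 = 605;  b_332 = 320;  b_333 = 286;  b_334 = 243;  b_335 = 337;  b_336 = 812
  b_337 = 196;  b_338 = 604;  b_339 = 111;  b_340 = 1001;  b_341 = 346;  b_342 = 675
  b_343 = 824;  b_344 = 686;  b_345 = 96;  b_346 = 893;  b_347 = 981;  b_348 = 202
  b_349 = 849;  b_350 = 866;  b_351 = 383;  b_352 = 336;  b_353 = 603;  b_354 = 911
  b_355 = 707;  b_356 = 449;  b_357 = 4;  b_358 = 836;  b_359 = 167;  b_360 = 597
  b_361 = 666;  b_362 = 961;  b_363 = 58;  b_364 = 14;  b_365 = 908;  b_366 = 80
  b_367 = 576;  b_368 = 313;  b_369 = 841;  b_370 = 203;  b_371 = 49;  b_372 = 151
  b_373 = 280;  b_374 = 1007;  b_375 = 591;  b_376 = 421;  b_377 = 206;  b_378 = 676
b_379 = 209·676 = 24
b_380 = 209·24 = 980

980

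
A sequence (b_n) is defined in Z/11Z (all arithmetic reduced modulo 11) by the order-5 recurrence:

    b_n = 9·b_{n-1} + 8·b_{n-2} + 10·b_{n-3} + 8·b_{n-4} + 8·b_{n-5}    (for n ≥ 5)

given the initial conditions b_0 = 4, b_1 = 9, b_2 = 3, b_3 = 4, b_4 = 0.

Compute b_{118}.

b_5 = 9·0 + 8·4 + 10·3 + 8·9 + 8·4 = 1
b_6 = 9·1 + 8·0 + 10·4 + 8·3 + 8·9 = 2
b_7 = 9·2 + 8·1 + 10·0 + 8·4 + 8·3 = 5
b_8 = 9·5 + 8·2 + 10·1 + 8·0 + 8·4 = 4
b_9 = 9·4 + 8·5 + 10·2 + 8·1 + 8·0 = 5
b_10 = 9·5 + 8·4 + 10·5 + 8·2 + 8·1 = 8
Continuing the recurrence:
  b_11 = 10;  b_12 = 1;  b_13 = 10;  b_14 = 5;  b_15 = 4;  b_16 = 0
  b_17 = 5;  b_18 = 7;  b_19 = 10;  b_20 = 8;  b_21 = 9;  b_22 = 0
  b_23 = 2;  b_24 = 10;  b_25 = 0;  b_26 = 7;  b_27 = 3;  b_28 = 3
  b_29 = 3;  b_30 = 5;  b_31 = 3;  b_32 = 2;  b_33 = 8;  b_34 = 6
  b_35 = 4;  b_36 = 6;  b_37 = 6;  b_38 = 1;  b_39 = 10;  b_40 = 7
  b_41 = 7;  b_42 = 0;  b_43 = 5;  b_44 = 9;  b_45 = 2;  b_46 = 9
  b_47 = 7;  b_48 = 3;  b_49 = 8;  b_50 = 1;  b_51 = 0;  b_52 = 3
  b_53 = 4;  b_54 = 0;  b_55 = 4;  b_56 = 1;  b_57 = 9;  b_58 = 7
  b_59 = 1;  b_60 = 8;  b_61 = 10;  b_62 = 6;  b_63 = 3;  b_64 = 5
  b_65 = 9;  b_66 = 4;  b_67 = 10;  b_68 = 1;  b_69 = 10;  b_70 = 5
  b_71 = 5;  b_72 = 9;  b_73 = 6;  b_74 = 10;  b_75 = 0;  b_76 = 10
  b_77 = 2;  b_78 = 6;  b_79 = 8;  b_80 = 0;  b_81 = 0;  b_82 = 1
  b_83 = 0;  b_84 = 6;  b_85 = 9;  b_86 = 5;  b_87 = 9;  b_88 = 6
  b_89 = 10;  b_90 = 10;  b_91 = 1;  b_92 = 1;  b_93 = 3;  b_94 = 7
  b_95 = 9;  b_96 = 7;  b_97 = 6;  b_98 = 5;  b_99 = 5;  b_100 = 9
  b_101 = 0;  b_102 = 1;  b_103 = 3;  b_104 = 4;  b_105 = 10;  b_106 = 6
  b_107 = 8;  b_108 = 1;  b_109 = 3;  b_110 = 1;  b_111 = 1;  b_112 = 9
  b_113 = 10;  b_114 = 6;  b_115 = 9;  b_116 = 1
b_117 = 9·1 + 8·9 + 10·6 + 8·10 + 8·9 = 7
b_118 = 9·7 + 8·1 + 10·9 + 8·6 + 8·10 = 3

3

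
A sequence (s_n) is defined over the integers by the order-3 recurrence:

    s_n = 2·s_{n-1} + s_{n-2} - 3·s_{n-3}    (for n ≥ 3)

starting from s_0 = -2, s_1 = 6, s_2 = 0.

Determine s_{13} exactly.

-498

s_3 = 2·0 + 1·6 + -3·-2 = 12
s_4 = 2·12 + 1·0 + -3·6 = 6
s_5 = 2·6 + 1·12 + -3·0 = 24
s_6 = 2·24 + 1·6 + -3·12 = 18
s_7 = 2·18 + 1·24 + -3·6 = 42
s_8 = 2·42 + 1·18 + -3·24 = 30
s_9 = 2·30 + 1·42 + -3·18 = 48
s_10 = 2·48 + 1·30 + -3·42 = 0
s_11 = 2·0 + 1·48 + -3·30 = -42
s_12 = 2·-42 + 1·0 + -3·48 = -228
s_13 = 2·-228 + 1·-42 + -3·0 = -498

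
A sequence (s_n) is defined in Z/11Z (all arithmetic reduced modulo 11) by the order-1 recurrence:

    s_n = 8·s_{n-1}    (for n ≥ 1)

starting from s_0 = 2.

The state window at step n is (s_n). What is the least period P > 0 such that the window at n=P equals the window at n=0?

n=0: window = (2)
n=1: window = (5)
n=2: window = (7)
n=3: window = (1)
n=4: window = (8)
n=5: window = (9)
n=6: window = (6)
n=7: window = (4)
n=8: window = (10)
n=9: window = (3)
n=10: window = (2)
window at n=10 equals window at n=0 → period = 10

10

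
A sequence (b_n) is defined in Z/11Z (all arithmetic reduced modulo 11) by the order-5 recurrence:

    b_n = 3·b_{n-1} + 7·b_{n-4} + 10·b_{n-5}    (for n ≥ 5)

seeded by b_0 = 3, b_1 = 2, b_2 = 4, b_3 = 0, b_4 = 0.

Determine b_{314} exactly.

1

b_5 = 3·0 + 0·0 + 0·4 + 7·2 + 10·3 = 0
b_6 = 3·0 + 0·0 + 0·0 + 7·4 + 10·2 = 4
b_7 = 3·4 + 0·0 + 0·0 + 7·0 + 10·4 = 8
b_8 = 3·8 + 0·4 + 0·0 + 7·0 + 10·0 = 2
b_9 = 3·2 + 0·8 + 0·4 + 7·0 + 10·0 = 6
b_10 = 3·6 + 0·2 + 0·8 + 7·4 + 10·0 = 2
Continuing the recurrence:
  b_11 = 3;  b_12 = 4;  b_13 = 8;  b_14 = 10;  b_15 = 5;  b_16 = 7
  b_17 = 7;  b_18 = 6;  b_19 = 10;  b_20 = 8;  b_21 = 0;  b_22 = 2
  b_23 = 4;  b_24 = 3;  b_25 = 1;  b_26 = 6;  b_27 = 0;  b_28 = 6
  b_29 = 0;  b_30 = 8;  b_31 = 7;  b_32 = 8;  b_33 = 7;  b_34 = 0
  b_35 = 8;  b_36 = 7;  b_37 = 7;  b_38 = 3;  b_39 = 10;  b_40 = 5
  b_41 = 2;  b_42 = 9;  b_43 = 6;  b_44 = 10;  b_45 = 6;  b_46 = 2
  b_47 = 6;  b_48 = 5;  b_49 = 3;  b_50 = 6;  b_51 = 3;  b_52 = 5
  b_53 = 9;  b_54 = 0;  b_55 = 4;  b_56 = 0;  b_57 = 3;  b_58 = 0
  b_59 = 6;  b_60 = 3;  b_61 = 8;  b_62 = 10;  b_63 = 6;  b_64 = 0
  b_65 = 9;  b_66 = 1;  b_67 = 2;  b_68 = 0;  b_69 = 8;  b_70 = 0
  b_71 = 2;  b_72 = 4;  b_73 = 2;  b_74 = 9;  b_75 = 8;  b_76 = 6
  b_77 = 6;  b_78 = 2;  b_79 = 9;  b_80 = 6;  b_81 = 10;  b_82 = 5
  b_83 = 10;  b_84 = 8;  b_85 = 0;  b_86 = 3;  b_87 = 8;  b_88 = 4
  b_89 = 4;  b_90 = 0;  b_91 = 9;  b_92 = 3;  b_93 = 0;  b_94 = 7
  b_95 = 7;  b_96 = 0;  b_97 = 8;  b_98 = 7;  b_99 = 8;  b_100 = 6
  b_101 = 8;  b_102 = 10;  b_103 = 2;  b_104 = 7;  b_105 = 5;  b_106 = 0
  b_107 = 4;  b_108 = 4;  b_109 = 7;  b_110 = 5;  b_111 = 10;  b_112 = 10
  b_113 = 9;  b_114 = 0;  b_115 = 10;  b_116 = 2;  b_117 = 4;  b_118 = 3
  b_119 = 2;  b_120 = 10;  b_121 = 1;  b_122 = 9;  b_123 = 5;  b_124 = 6
  b_125 = 4;  b_126 = 8;  b_127 = 6;  b_128 = 0;  b_129 = 0;  b_130 = 8
  b_131 = 3;  b_132 = 3;  b_133 = 9;  b_134 = 6;  b_135 = 9;  b_136 = 1
  b_137 = 8;  b_138 = 2;  b_139 = 8;  b_140 = 0;  b_141 = 0;  b_142 = 6
  b_143 = 6;  b_144 = 10;  b_145 = 8;  b_146 = 0;  b_147 = 3;  b_148 = 7
  b_149 = 1;  b_150 = 6;  b_151 = 6;  b_152 = 9;  b_153 = 5;  b_154 = 1
  b_155 = 6;  b_156 = 9;  b_157 = 9;  b_158 = 7;  b_159 = 7;  b_160 = 1
  b_161 = 2;  b_162 = 2;  b_163 = 4;  b_164 = 1;  b_165 = 5;  b_166 = 5
  b_167 = 8;  b_168 = 5;  b_169 = 5;  b_170 = 1;  b_171 = 10;  b_172 = 2
  b_173 = 3;  b_174 = 0;  b_175 = 3;  b_176 = 2;  b_177 = 3;  b_178 = 6
  b_179 = 6;  b_180 = 7;  b_181 = 7;  b_182 = 5;  b_183 = 7;  b_184 = 9
  b_185 = 3;  b_186 = 4;  b_187 = 1;  b_188 = 4;  b_189 = 2;  b_190 = 9
  b_191 = 8;  b_192 = 7;  b_193 = 9;  b_194 = 0;  b_195 = 3;  b_196 = 6
  b_197 = 8;  b_198 = 4;  b_199 = 0;  b_200 = 6;  b_201 = 2;  b_202 = 4
  b_203 = 8;  b_204 = 0;  b_205 = 8;  b_206 = 6;  b_207 = 4;  b_208 = 4
  b_209 = 2;  b_210 = 7;  b_211 = 10;  b_212 = 10;  b_213 = 7;  b_214 = 2
  b_215 = 3;  b_216 = 3;  b_217 = 4;  b_218 = 8;  b_219 = 10;  b_220 = 4
  b_221 = 4;  b_222 = 9;  b_223 = 1;  b_224 = 10;  b_225 = 10;  b_226 = 1
  b_227 = 1;  b_228 = 6;  b_229 = 1;  b_230 = 0;  b_231 = 6;  b_232 = 4
  b_233 = 2;  b_234 = 5;  b_235 = 2;  b_236 = 6;  b_237 = 6;  b_238 = 7
  b_239 = 8;  b_240 = 9;  b_241 = 8;  b_242 = 1;  b_243 = 8;  b_244 = 2
  b_245 = 9;  b_246 = 4;  b_247 = 1;  b_248 = 9;  b_249 = 0;  b_250 = 8
  b_251 = 5;  b_252 = 0;  b_253 = 2;  b_254 = 7;  b_255 = 4;  b_256 = 7
  b_257 = 2;  b_258 = 9;  b_259 = 4;  b_260 = 2;  b_261 = 2;  b_262 = 1
  b_263 = 0;  b_264 = 10;  b_265 = 9;  b_266 = 10;  b_267 = 7;  b_268 = 3
  b_269 = 7;  b_270 = 5;  b_271 = 10;  b_272 = 0;  b_273 = 2;  b_274 = 1
  b_275 = 2;  b_276 = 7;  b_277 = 2;  b_278 = 0;  b_279 = 2;  b_280 = 9
  b_281 = 1;  b_282 = 1;  b_283 = 6;  b_284 = 2;  b_285 = 4;  b_286 = 7
  b_287 = 7;  b_288 = 7;  b_289 = 3;  b_290 = 10;  b_291 = 6;  b_292 = 5
  b_293 = 7;  b_294 = 0;  b_295 = 10;  b_296 = 4;  b_297 = 1;  b_298 = 7
  b_299 = 3;  b_300 = 5;  b_301 = 7;  b_302 = 3;  b_303 = 1;  b_304 = 2
  b_305 = 6;  b_306 = 10;  b_307 = 1;  b_308 = 5;  b_309 = 0;  b_310 = 9
  b_311 = 2;  b_312 = 7
b_313 = 3·7 + 0·2 + 0·9 + 7·0 + 10·5 = 5
b_314 = 3·5 + 0·7 + 0·2 + 7·9 + 10·0 = 1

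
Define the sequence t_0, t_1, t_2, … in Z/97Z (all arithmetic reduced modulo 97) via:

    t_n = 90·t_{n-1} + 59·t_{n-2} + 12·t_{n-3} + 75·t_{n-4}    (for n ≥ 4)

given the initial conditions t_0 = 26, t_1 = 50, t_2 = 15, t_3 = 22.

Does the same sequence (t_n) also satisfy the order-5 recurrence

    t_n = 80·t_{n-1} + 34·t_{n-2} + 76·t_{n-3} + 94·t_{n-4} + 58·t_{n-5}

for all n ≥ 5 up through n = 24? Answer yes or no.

Terms t_0..t_24: 26, 50, 15, 22, 80, 12, 11, 40, 14, 93, 25, 41, 56, 87, 18, 24, 27, 14, 29, 31, 1, 19, 48, 18, 2
n=5: candidate gives 43, actual t_5 = 12 ✗

no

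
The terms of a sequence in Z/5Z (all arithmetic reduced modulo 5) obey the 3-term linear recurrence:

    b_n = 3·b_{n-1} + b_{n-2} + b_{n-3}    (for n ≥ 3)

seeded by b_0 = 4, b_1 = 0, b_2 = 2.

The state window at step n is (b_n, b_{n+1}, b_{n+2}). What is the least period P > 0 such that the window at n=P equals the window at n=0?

n=0: window = (4, 0, 2)
n=1: window = (0, 2, 0)
n=2: window = (2, 0, 2)
n=3: window = (0, 2, 3)
n=4: window = (2, 3, 1)
n=5: window = (3, 1, 3)
n=6: window = (1, 3, 3)
n=7: window = (3, 3, 3)
n=8: window = (3, 3, 0)
n=9: window = (3, 0, 1)
n=10: window = (0, 1, 1)
n=11: window = (1, 1, 4)
n=12: window = (1, 4, 4)
n=13: window = (4, 4, 2)
n=14: window = (4, 2, 4)
n=15: window = (2, 4, 3)
n=16: window = (4, 3, 0)
n=17: window = (3, 0, 2)
n=18: window = (0, 2, 4)
n=19: window = (2, 4, 4)
n=20: window = (4, 4, 3)
n=21: window = (4, 3, 2)
n=22: window = (3, 2, 3)
n=23: window = (2, 3, 4)
n=24: window = (3, 4, 2)
n=25: window = (4, 2, 3)
n=26: window = (2, 3, 0)
n=27: window = (3, 0, 0)
n=28: window = (0, 0, 3)
n=29: window = (0, 3, 4)
n=30: window = (3, 4, 0)
n=31: window = (4, 0, 2)
window at n=31 equals window at n=0 → period = 31

31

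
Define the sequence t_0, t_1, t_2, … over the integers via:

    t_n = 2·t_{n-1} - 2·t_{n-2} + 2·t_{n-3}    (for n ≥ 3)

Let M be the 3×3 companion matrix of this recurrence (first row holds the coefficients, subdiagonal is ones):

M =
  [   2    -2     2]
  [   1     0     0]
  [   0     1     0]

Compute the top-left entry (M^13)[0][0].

224

(M^13)[0][0] is the top entry after applying M 13 times to the unit state (1, 0, 0). Equivalently it is h_{15} for the auxiliary sequence (h_n) obeying the same recurrence with h_2 = 1 and h_i = 0 for 0 ≤ i < 2:
h_3 = 2·1 + -2·0 + 2·0 = 2
h_4 = 2·2 + -2·1 + 2·0 = 2
h_5 = 2·2 + -2·2 + 2·1 = 2
h_6 = 2·2 + -2·2 + 2·2 = 4
h_7 = 2·4 + -2·2 + 2·2 = 8
h_8 = 2·8 + -2·4 + 2·2 = 12
h_9 = 2·12 + -2·8 + 2·4 = 16
h_10 = 2·16 + -2·12 + 2·8 = 24
h_11 = 2·24 + -2·16 + 2·12 = 40
h_12 = 2·40 + -2·24 + 2·16 = 64
h_13 = 2·64 + -2·40 + 2·24 = 96
h_14 = 2·96 + -2·64 + 2·40 = 144
h_15 = 2·144 + -2·96 + 2·64 = 224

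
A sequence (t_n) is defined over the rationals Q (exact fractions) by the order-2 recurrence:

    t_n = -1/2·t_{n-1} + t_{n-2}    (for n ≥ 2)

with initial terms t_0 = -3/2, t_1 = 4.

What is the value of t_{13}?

256559/4096

t_2 = -1/2·4 + 1·-3/2 = -7/2
t_3 = -1/2·-7/2 + 1·4 = 23/4
t_4 = -1/2·23/4 + 1·-7/2 = -51/8
t_5 = -1/2·-51/8 + 1·23/4 = 143/16
t_6 = -1/2·143/16 + 1·-51/8 = -347/32
t_7 = -1/2·-347/32 + 1·143/16 = 919/64
t_8 = -1/2·919/64 + 1·-347/32 = -2307/128
t_9 = -1/2·-2307/128 + 1·919/64 = 5983/256
t_10 = -1/2·5983/256 + 1·-2307/128 = -15211/512
t_11 = -1/2·-15211/512 + 1·5983/256 = 39143/1024
t_12 = -1/2·39143/1024 + 1·-15211/512 = -99987/2048
t_13 = -1/2·-99987/2048 + 1·39143/1024 = 256559/4096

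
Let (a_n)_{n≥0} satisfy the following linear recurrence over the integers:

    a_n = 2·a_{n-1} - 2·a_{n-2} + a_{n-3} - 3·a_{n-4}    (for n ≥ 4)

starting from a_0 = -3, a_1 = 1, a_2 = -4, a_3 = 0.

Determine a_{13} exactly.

529

a_4 = 2·0 + -2·-4 + 1·1 + -3·-3 = 18
a_5 = 2·18 + -2·0 + 1·-4 + -3·1 = 29
a_6 = 2·29 + -2·18 + 1·0 + -3·-4 = 34
a_7 = 2·34 + -2·29 + 1·18 + -3·0 = 28
a_8 = 2·28 + -2·34 + 1·29 + -3·18 = -37
a_9 = 2·-37 + -2·28 + 1·34 + -3·29 = -183
a_10 = 2·-183 + -2·-37 + 1·28 + -3·34 = -366
a_11 = 2·-366 + -2·-183 + 1·-37 + -3·28 = -487
a_12 = 2·-487 + -2·-366 + 1·-183 + -3·-37 = -314
a_13 = 2·-314 + -2·-487 + 1·-366 + -3·-183 = 529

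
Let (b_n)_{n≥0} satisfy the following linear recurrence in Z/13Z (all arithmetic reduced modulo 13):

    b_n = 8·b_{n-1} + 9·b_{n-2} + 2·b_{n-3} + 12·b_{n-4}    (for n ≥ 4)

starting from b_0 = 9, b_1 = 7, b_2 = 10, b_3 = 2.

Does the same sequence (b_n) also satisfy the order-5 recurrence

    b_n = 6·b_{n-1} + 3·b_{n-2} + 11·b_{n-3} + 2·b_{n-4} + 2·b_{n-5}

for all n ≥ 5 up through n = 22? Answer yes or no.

no

Terms b_0..b_22: 9, 7, 10, 2, 7, 9, 12, 7, 6, 9, 11, 5, 8, 5, 7, 8, 12, 8, 12, 2, 11, 5, 1
n=5: candidate gives 8, actual b_5 = 9 ✗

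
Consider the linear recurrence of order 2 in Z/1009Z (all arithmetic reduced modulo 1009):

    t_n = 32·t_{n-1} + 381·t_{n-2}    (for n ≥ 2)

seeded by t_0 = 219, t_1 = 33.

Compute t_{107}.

333

t_2 = 32·33 + 381·219 = 748
t_3 = 32·748 + 381·33 = 185
t_4 = 32·185 + 381·748 = 316
t_5 = 32·316 + 381·185 = 886
t_6 = 32·886 + 381·316 = 425
t_7 = 32·425 + 381·886 = 34
t_8 = 32·34 + 381·425 = 564
t_9 = 32·564 + 381·34 = 732
t_10 = 32·732 + 381·564 = 184
t_11 = 32·184 + 381·732 = 242
t_12 = 32·242 + 381·184 = 155
t_13 = 32·155 + 381·242 = 298
t_14 = 32·298 + 381·155 = 988
t_15 = 32·988 + 381·298 = 867
t_16 = 32·867 + 381·988 = 572
t_17 = 32·572 + 381·867 = 526
t_18 = 32·526 + 381·572 = 676
t_19 = 32·676 + 381·526 = 58
t_20 = 32·58 + 381·676 = 99
t_21 = 32·99 + 381·58 = 41
t_22 = 32·41 + 381·99 = 689
t_23 = 32·689 + 381·41 = 336
t_24 = 32·336 + 381·689 = 831
t_25 = 32·831 + 381·336 = 231
t_26 = 32·231 + 381·831 = 114
t_27 = 32·114 + 381·231 = 849
t_28 = 32·849 + 381·114 = 981
t_29 = 32·981 + 381·849 = 702
t_30 = 32·702 + 381·981 = 697
t_31 = 32·697 + 381·702 = 183
t_32 = 32·183 + 381·697 = 1001
t_33 = 32·1001 + 381·183 = 855
t_34 = 32·855 + 381·1001 = 96
t_35 = 32·96 + 381·855 = 902
t_36 = 32·902 + 381·96 = 864
t_37 = 32·864 + 381·902 = 1007
t_38 = 32·1007 + 381·864 = 186
t_39 = 32·186 + 381·1007 = 145
t_40 = 32·145 + 381·186 = 840
t_41 = 32·840 + 381·145 = 396
t_42 = 32·396 + 381·840 = 751
t_43 = 32·751 + 381·396 = 351
t_44 = 32·351 + 381·751 = 717
t_45 = 32·717 + 381·351 = 280
t_46 = 32·280 + 381·717 = 626
t_47 = 32·626 + 381·280 = 587
t_48 = 32·587 + 381·626 = 1004
t_49 = 32·1004 + 381·587 = 498
t_50 = 32·498 + 381·1004 = 914
t_51 = 32·914 + 381·498 = 33
t_52 = 32·33 + 381·914 = 176
t_53 = 32·176 + 381·33 = 43
t_54 = 32·43 + 381·176 = 829
t_55 = 32·829 + 381·43 = 533
t_56 = 32·533 + 381·829 = 944
t_57 = 32·944 + 381·533 = 202
t_58 = 32·202 + 381·944 = 870
t_59 = 32·870 + 381·202 = 875
t_60 = 32·875 + 381·870 = 266
t_61 = 32·266 + 381·875 = 845
t_62 = 32·845 + 381·266 = 243
t_63 = 32·243 + 381·845 = 787
t_64 = 32·787 + 381·243 = 723
t_65 = 32·723 + 381·787 = 103
t_66 = 32·103 + 381·723 = 275
t_67 = 32·275 + 381·103 = 620
t_68 = 32·620 + 381·275 = 508
t_69 = 32·508 + 381·620 = 226
t_70 = 32·226 + 381·508 = 998
t_71 = 32·998 + 381·226 = 998
t_72 = 32·998 + 381·998 = 502
t_73 = 32·502 + 381·998 = 774
t_74 = 32·774 + 381·502 = 104
t_75 = 32·104 + 381·774 = 567
t_76 = 32·567 + 381·104 = 255
t_77 = 32·255 + 381·567 = 189
t_78 = 32·189 + 381·255 = 285
t_79 = 32·285 + 381·189 = 409
t_80 = 32·409 + 381·285 = 593
t_81 = 32·593 + 381·409 = 248
t_82 = 32·248 + 381·593 = 790
t_83 = 32·790 + 381·248 = 706
t_84 = 32·706 + 381·790 = 702
t_85 = 32·702 + 381·706 = 858
t_86 = 32·858 + 381·702 = 290
t_87 = 32·290 + 381·858 = 181
t_88 = 32·181 + 381·290 = 247
t_89 = 32·247 + 381·181 = 181
t_90 = 32·181 + 381·247 = 8
t_91 = 32·8 + 381·181 = 605
t_92 = 32·605 + 381·8 = 210
t_93 = 32·210 + 381·605 = 110
t_94 = 32·110 + 381·210 = 792
t_95 = 32·792 + 381·110 = 660
t_96 = 32·660 + 381·792 = 1001
t_97 = 32·1001 + 381·660 = 972
t_98 = 32·972 + 381·1001 = 813
t_99 = 32·813 + 381·972 = 820
t_100 = 32·820 + 381·813 = 1005
t_101 = 32·1005 + 381·820 = 511
t_102 = 32·511 + 381·1005 = 702
t_103 = 32·702 + 381·511 = 220
t_104 = 32·220 + 381·702 = 54
t_105 = 32·54 + 381·220 = 792
t_106 = 32·792 + 381·54 = 513
t_107 = 32·513 + 381·792 = 333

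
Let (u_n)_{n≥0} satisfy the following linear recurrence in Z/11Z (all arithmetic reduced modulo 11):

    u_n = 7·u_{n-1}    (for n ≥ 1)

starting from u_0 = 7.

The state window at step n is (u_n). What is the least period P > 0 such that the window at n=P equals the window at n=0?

10

n=0: window = (7)
n=1: window = (5)
n=2: window = (2)
n=3: window = (3)
n=4: window = (10)
n=5: window = (4)
n=6: window = (6)
n=7: window = (9)
n=8: window = (8)
n=9: window = (1)
n=10: window = (7)
window at n=10 equals window at n=0 → period = 10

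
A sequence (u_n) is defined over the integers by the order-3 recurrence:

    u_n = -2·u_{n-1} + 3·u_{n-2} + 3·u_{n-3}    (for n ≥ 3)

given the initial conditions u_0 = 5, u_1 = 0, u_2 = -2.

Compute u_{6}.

-353

u_3 = -2·-2 + 3·0 + 3·5 = 19
u_4 = -2·19 + 3·-2 + 3·0 = -44
u_5 = -2·-44 + 3·19 + 3·-2 = 139
u_6 = -2·139 + 3·-44 + 3·19 = -353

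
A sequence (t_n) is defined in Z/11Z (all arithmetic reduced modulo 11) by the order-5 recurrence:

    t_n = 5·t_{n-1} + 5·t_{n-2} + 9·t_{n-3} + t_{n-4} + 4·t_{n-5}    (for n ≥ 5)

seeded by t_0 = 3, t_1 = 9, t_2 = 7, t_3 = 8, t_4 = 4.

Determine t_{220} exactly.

5

t_5 = 5·4 + 5·8 + 9·7 + 1·9 + 4·3 = 1
t_6 = 5·1 + 5·4 + 9·8 + 1·7 + 4·9 = 8
t_7 = 5·8 + 5·1 + 9·4 + 1·8 + 4·7 = 7
t_8 = 5·7 + 5·8 + 9·1 + 1·4 + 4·8 = 10
t_9 = 5·10 + 5·7 + 9·8 + 1·1 + 4·4 = 9
t_10 = 5·9 + 5·10 + 9·7 + 1·8 + 4·1 = 5
Continuing the recurrence:
  t_11 = 1;  t_12 = 6;  t_13 = 8;  t_14 = 10;  t_15 = 0;  t_16 = 0
  t_17 = 1;  t_18 = 3;  t_19 = 5;  t_20 = 5;  t_21 = 1;  t_22 = 5
  t_23 = 4;  t_24 = 2;  t_25 = 8;  t_26 = 7;  t_27 = 7;  t_28 = 6
  t_29 = 1;  t_30 = 5;  t_31 = 9;  t_32 = 3;  t_33 = 9;  t_34 = 7
  t_35 = 4;  t_36 = 10;  t_37 = 0;  t_38 = 8;  t_39 = 8;  t_40 = 7
  t_41 = 0;  t_42 = 5;  t_43 = 7;  t_44 = 0;  t_45 = 9;  t_46 = 3
  t_47 = 10;  t_48 = 9;  t_49 = 10;  t_50 = 4;  t_51 = 8;  t_52 = 1
  t_53 = 6;  t_54 = 8;  t_55 = 4;  t_56 = 4;  t_57 = 1;  t_58 = 5
  t_59 = 3;  t_60 = 3;  t_61 = 4;  t_62 = 5;  t_63 = 7;  t_64 = 1
  t_65 = 2;  t_66 = 0;  t_67 = 2;  t_68 = 2;  t_69 = 4;  t_70 = 1
  t_71 = 1;  t_72 = 1;  t_73 = 9;  t_74 = 10;  t_75 = 10;  t_76 = 10
  t_77 = 5;  t_78 = 2;  t_79 = 10;  t_80 = 1;  t_81 = 8;  t_82 = 3
  t_83 = 5;  t_84 = 10;  t_85 = 4;  t_86 = 7;  t_87 = 8;  t_88 = 9
  t_89 = 5;  t_90 = 0;  t_91 = 10;  t_92 = 4;  t_93 = 1;  t_94 = 3
  t_95 = 0;  t_96 = 2;  t_97 = 10;  t_98 = 1;  t_99 = 8;  t_100 = 5
  t_101 = 4;  t_102 = 4;  t_103 = 9;  t_104 = 6;  t_105 = 3;  t_106 = 3
  t_107 = 10;  t_108 = 2;  t_109 = 4;  t_110 = 3;  t_111 = 9;  t_112 = 6
  t_113 = 4;  t_114 = 7;  t_115 = 9;  t_116 = 4;  t_117 = 2;  t_118 = 2
  t_119 = 5;  t_120 = 5;  t_121 = 9;  t_122 = 4;  t_123 = 2;  t_124 = 4
  t_125 = 7;  t_126 = 3;  t_127 = 5;  t_128 = 5;  t_129 = 1;  t_130 = 7
  t_131 = 3;  t_132 = 7;  t_133 = 2;  t_134 = 6;  t_135 = 2;  t_136 = 0
  t_137 = 6;  t_138 = 7;  t_139 = 3;  t_140 = 2;  t_141 = 6;  t_142 = 10
  t_143 = 8;  t_144 = 4;  t_145 = 10;  t_146 = 0;  t_147 = 2;  t_148 = 4
  t_149 = 1;  t_150 = 6;  t_151 = 7;  t_152 = 9;  t_153 = 8;  t_154 = 4
  t_155 = 7;  t_156 = 10;  t_157 = 0;  t_158 = 6;  t_159 = 0;  t_160 = 2
  t_161 = 5;  t_162 = 8;  t_163 = 8;  t_164 = 6;  t_165 = 1;  t_166 = 3
  t_167 = 4;  t_168 = 5;  t_169 = 9;  t_170 = 3;  t_171 = 0;  t_172 = 7
  t_173 = 3;  t_174 = 1;  t_175 = 7;  t_176 = 8;  t_177 = 5;  t_178 = 9
  t_179 = 10;  t_180 = 0;  t_181 = 3;  t_182 = 2;  t_183 = 5;  t_184 = 3
  t_185 = 6;  t_186 = 5;  t_187 = 7;  t_188 = 5;  t_189 = 2;  t_190 = 6
  t_191 = 2;  t_192 = 3;  t_193 = 2;  t_194 = 2;  t_195 = 7;  t_196 = 8
  t_197 = 8;  t_198 = 10;  t_199 = 1;  t_200 = 9;  t_201 = 4;  t_202 = 6
  t_203 = 7;  t_204 = 4;  t_205 = 6;  t_206 = 3;  t_207 = 2;  t_208 = 1
  t_209 = 9;  t_210 = 7;  t_211 = 4;  t_212 = 2;  t_213 = 7;  t_214 = 3
  t_215 = 1;  t_216 = 2;  t_217 = 2;  t_218 = 5
t_219 = 5·5 + 5·2 + 9·2 + 1·1 + 4·3 = 0
t_220 = 5·0 + 5·5 + 9·2 + 1·2 + 4·1 = 5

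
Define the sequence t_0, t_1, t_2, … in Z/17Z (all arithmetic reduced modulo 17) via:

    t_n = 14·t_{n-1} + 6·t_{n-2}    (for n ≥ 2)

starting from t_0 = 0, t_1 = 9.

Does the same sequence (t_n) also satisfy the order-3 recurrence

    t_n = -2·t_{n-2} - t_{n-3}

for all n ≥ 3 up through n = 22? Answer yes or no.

Terms t_0..t_22: 0, 9, 7, 16, 11, 12, 13, 16, 13, 6, 9, 9, 10, 7, 5, 10, 0, 9, 7, 16, 11, 12, 13
n=3: candidate gives 16, actual t_3 = 16 ✓
n=4: candidate gives 11, actual t_4 = 11 ✓
n=5: candidate gives 12, actual t_5 = 12 ✓
n=6: candidate gives 13, actual t_6 = 13 ✓
n=7: candidate gives 16, actual t_7 = 16 ✓
n=8: candidate gives 13, actual t_8 = 13 ✓
n=9: candidate gives 6, actual t_9 = 6 ✓
n=10: candidate gives 9, actual t_10 = 9 ✓
n=11: candidate gives 9, actual t_11 = 9 ✓
n=12: candidate gives 10, actual t_12 = 10 ✓
n=13: candidate gives 7, actual t_13 = 7 ✓
n=14: candidate gives 5, actual t_14 = 5 ✓
n=15: candidate gives 10, actual t_15 = 10 ✓
n=16: candidate gives 0, actual t_16 = 0 ✓
n=17: candidate gives 9, actual t_17 = 9 ✓
n=18: candidate gives 7, actual t_18 = 7 ✓
n=19: candidate gives 16, actual t_19 = 16 ✓
n=20: candidate gives 11, actual t_20 = 11 ✓
n=21: candidate gives 12, actual t_21 = 12 ✓
n=22: candidate gives 13, actual t_22 = 13 ✓

yes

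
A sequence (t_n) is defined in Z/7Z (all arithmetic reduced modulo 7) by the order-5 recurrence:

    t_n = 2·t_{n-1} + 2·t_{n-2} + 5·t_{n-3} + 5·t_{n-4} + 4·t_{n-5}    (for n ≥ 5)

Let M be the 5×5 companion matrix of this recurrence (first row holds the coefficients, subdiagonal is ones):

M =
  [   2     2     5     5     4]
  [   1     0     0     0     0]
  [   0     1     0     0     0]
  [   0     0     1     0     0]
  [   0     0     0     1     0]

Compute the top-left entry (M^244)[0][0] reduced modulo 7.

6

(M^244)[0][0] is the top entry after applying M 244 times to the unit state (1, 0, 0, 0, 0). Equivalently it is h_{248} for the auxiliary sequence (h_n) obeying the same recurrence with h_4 = 1 and h_i = 0 for 0 ≤ i < 4:
h_5 = 2·1 + 2·0 + 5·0 + 5·0 + 4·0 = 2
h_6 = 2·2 + 2·1 + 5·0 + 5·0 + 4·0 = 6
h_7 = 2·6 + 2·2 + 5·1 + 5·0 + 4·0 = 0
h_8 = 2·0 + 2·6 + 5·2 + 5·1 + 4·0 = 6
h_9 = 2·6 + 2·0 + 5·6 + 5·2 + 4·1 = 0
h_10 = 2·0 + 2·6 + 5·0 + 5·6 + 4·2 = 1
Continuing the recurrence:
  h_11 = 0;  h_12 = 4;  h_13 = 2;  h_14 = 3;  h_15 = 6;  h_16 = 6
  h_17 = 2;  h_18 = 6;  h_19 = 4;  h_20 = 0;  h_21 = 2;  h_22 = 6
  h_23 = 4;  h_24 = 4;  h_25 = 0;  h_26 = 3;  h_27 = 0;  h_28 = 0
  h_29 = 3;  h_30 = 0;  h_31 = 4;  h_32 = 2;  h_33 = 6;  h_34 = 6
  h_35 = 5;  h_36 = 1;  h_37 = 3;  h_38 = 3;  h_39 = 3;  h_40 = 3
  h_41 = 4;  h_42 = 0;  h_43 = 1;  h_44 = 0;  h_45 = 6;  h_46 = 5
  h_47 = 6;  h_48 = 0;  h_49 = 4;  h_50 = 3;  h_51 = 1;  h_52 = 3
  h_53 = 1;  h_54 = 2;  h_55 = 3;  h_56 = 6;  h_57 = 3;  h_58 = 5
  h_59 = 6;  h_60 = 2;  h_61 = 3;  h_62 = 0;  h_63 = 3;  h_64 = 6
  h_65 = 6;  h_66 = 2;  h_67 = 5;  h_68 = 2;  h_69 = 1;  h_70 = 2
  h_71 = 0;  h_72 = 4;  h_73 = 3;  h_74 = 0;  h_75 = 6;  h_76 = 5
  h_77 = 4;  h_78 = 4;  h_79 = 1;  h_80 = 2;  h_81 = 3;  h_82 = 2
  h_83 = 6;  h_84 = 3;  h_85 = 2;  h_86 = 6;  h_87 = 6;  h_88 = 3
  h_89 = 0;  h_90 = 4;  h_91 = 0;  h_92 = 5;  h_93 = 0;  h_94 = 2
  h_95 = 3;  h_96 = 0;  h_97 = 1;  h_98 = 6;  h_99 = 2;  h_100 = 5
  h_101 = 0;  h_102 = 5;  h_103 = 6;  h_104 = 6;  h_105 = 6;  h_106 = 2
  h_107 = 5;  h_108 = 0;  h_109 = 4;  h_110 = 4;  h_111 = 0;  h_112 = 6
  h_113 = 3;  h_114 = 5;  h_115 = 6;  h_116 = 4;  h_117 = 0;  h_118 = 5
  h_119 = 3;  h_120 = 4;  h_121 = 6;  h_122 = 4;  h_123 = 5;  h_124 = 3
  h_125 = 5;  h_126 = 1;  h_127 = 5;  h_128 = 2;  h_129 = 0;  h_130 = 5
  h_131 = 0;  h_132 = 5;  h_133 = 1;  h_134 = 2;  h_135 = 2;  h_136 = 3
  h_137 = 3;  h_138 = 1;  h_139 = 6;  h_140 = 3;  h_141 = 1;  h_142 = 6
  h_143 = 0;  h_144 = 0;  h_145 = 5;  h_146 = 2;  h_147 = 3;  h_148 = 0
  h_149 = 6;  h_150 = 1;  h_151 = 2;  h_152 = 6;  h_153 = 2;  h_154 = 6
  h_155 = 4;  h_156 = 5;  h_157 = 5;  h_158 = 1;  h_159 = 4;  h_160 = 6
  h_161 = 0;  h_162 = 1;  h_163 = 0;  h_164 = 6;  h_165 = 6;  h_166 = 1
  h_167 = 6;  h_168 = 4;  h_169 = 2;  h_170 = 1;  h_171 = 4;  h_172 = 1
  h_173 = 6;  h_174 = 5;  h_175 = 2;  h_176 = 2;  h_177 = 4;  h_178 = 1
  h_179 = 1;  h_180 = 0;  h_181 = 0;  h_182 = 5;  h_183 = 5;  h_184 = 3
  h_185 = 6;  h_186 = 5;  h_187 = 5;  h_188 = 1;  h_189 = 2;  h_190 = 3
  h_191 = 4;  h_192 = 0;  h_193 = 2;  h_194 = 5;  h_195 = 4;  h_196 = 2
  h_197 = 5;  h_198 = 4;  h_199 = 5;  h_200 = 6;  h_201 = 5;  h_202 = 3
  h_203 = 3;  h_204 = 3;  h_205 = 6;  h_206 = 5;  h_207 = 1;  h_208 = 6
  h_209 = 4;  h_210 = 4;  h_211 = 1;  h_212 = 1;  h_213 = 5;  h_214 = 4
  h_215 = 2;  h_216 = 4;  h_217 = 5;  h_218 = 5;  h_219 = 3;  h_220 = 6
  h_221 = 0;  h_222 = 2;  h_223 = 6;  h_224 = 2;  h_225 = 1;  h_226 = 4
  h_227 = 2;  h_228 = 2;  h_229 = 6;  h_230 = 1;  h_231 = 1;  h_232 = 3
  h_233 = 2;  h_234 = 2;  h_235 = 4;  h_236 = 6;  h_237 = 3;  h_238 = 0
  h_239 = 1;  h_240 = 0;  h_241 = 6;  h_242 = 1;  h_243 = 5;  h_244 = 4
  h_245 = 4;  h_246 = 0
h_247 = 2·0 + 2·4 + 5·4 + 5·5 + 4·1 = 1
h_248 = 2·1 + 2·0 + 5·4 + 5·4 + 4·5 = 6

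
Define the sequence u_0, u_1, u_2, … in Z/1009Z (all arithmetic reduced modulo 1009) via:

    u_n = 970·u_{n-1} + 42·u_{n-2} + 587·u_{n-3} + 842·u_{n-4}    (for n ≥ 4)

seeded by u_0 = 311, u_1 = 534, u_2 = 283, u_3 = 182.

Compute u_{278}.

835

u_4 = 970·182 + 42·283 + 587·534 + 842·311 = 942
u_5 = 970·942 + 42·182 + 587·283 + 842·534 = 426
u_6 = 970·426 + 42·942 + 587·182 + 842·283 = 794
u_7 = 970·794 + 42·426 + 587·942 + 842·182 = 950
u_8 = 970·950 + 42·794 + 587·426 + 842·942 = 254
u_9 = 970·254 + 42·950 + 587·794 + 842·426 = 141
Continuing the recurrence:
  u_10 = 387;  u_11 = 448;  u_12 = 789;  u_13 = 966;  u_14 = 83;  u_15 = 873
  u_16 = 109;  u_17 = 534;  u_18 = 40;  u_19 = 609;  u_20 = 754;  u_21 = 95
  u_22 = 391;  u_23 = 702;  u_24 = 620;  u_25 = 3;  u_26 = 379;  u_27 = 990
  u_28 = 645;  u_29 = 273;  u_30 = 519;  u_31 = 692;  u_32 = 932;  u_33 = 537
  u_34 = 726;  u_35 = 971;  u_36 = 848;  u_37 = 124;  u_38 = 240;  u_39 = 515
  u_40 = 878;  u_41 = 606;  u_42 = 10;  u_43 = 393;  u_44 = 461;  u_45 = 59
  u_46 = 895;  u_47 = 10;  u_48 = 900;  u_49 = 548;  u_50 = 976;  u_51 = 19
  u_52 = 746;  u_53 = 59;  u_54 = 290;  u_55 = 99;  u_56 = 99;  u_57 = 243
  u_58 = 328;  u_59 = 652;  u_60 = 439;  u_61 = 778;  u_62 = 227;  u_63 = 93
  u_64 = 815;  u_65 = 669;  u_66 = 605;  u_67 = 210;  u_68 = 379;  u_69 = 336
  u_70 = 833;  u_71 = 525;  u_72 = 127;  u_73 = 951;  u_74 = 85;  u_75 = 294
  u_76 = 416;  u_77 = 210;  u_78 = 171;  u_79 = 490;  u_80 = 501;  u_81 = 763
  u_82 = 126;  u_83 = 256;  u_84 = 318;  u_85 = 386;  u_86 = 398;  u_87 = 317
  u_88 = 245;  u_89 = 384;  u_90 = 910;  u_91 = 884;  u_92 = 563;  u_93 = 893
  u_94 = 589;  u_95 = 633;  u_96 = 387;  u_97 = 251;  u_98 = 180;  u_99 = 873
  u_100 = 726;  u_101 = 456;  u_102 = 689;  u_103 = 222;  u_104 = 225;  u_105 = 915
  u_106 = 115;  u_107 = 803;  u_108 = 831;  u_109 = 773;  u_110 = 843;  u_111 = 135
  u_112 = 37;  u_113 = 683;  u_114 = 155;  u_115 = 626;  u_116 = 481;  u_117 = 601
  u_118 = 325;  u_119 = 680;  u_120 = 277;  u_121 = 202;  u_122 = 536;  u_123 = 295
  u_124 = 584;  u_125 = 100;  u_126 = 354;  u_127 = 408;  u_128 = 488;  u_129 = 519
  u_130 = 22;  u_131 = 127;  u_132 = 175;  u_133 = 425;  u_134 = 101;  u_135 = 581
  u_136 = 33;  u_137 = 328;  u_138 = 993;  u_139 = 311;  u_140 = 676;  u_141 = 223
  u_142 = 97;  u_143 = 335;  u_144 = 946;  u_145 = 910;  u_146 = 41;  u_147 = 199
  u_148 = 855;  u_149 = 478;  u_150 = 100;  u_151 = 508;  u_152 = 100;  u_153 = 346
  u_154 = 781;  u_155 = 315;  u_156 = 74;  u_157 = 346;  u_158 = 705;  u_159 = 68
  u_160 = 767;  u_161 = 62;  u_162 = 409;  u_163 = 737;  u_164 = 667;  u_165 = 582
  u_166 = 338;  u_167 = 219;  u_168 = 803;  u_169 = 391;  u_170 = 783;  u_171 = 929
  u_172 = 252;  u_173 = 743;  u_174 = 641;  u_175 = 1006;  u_176 = 343;  u_177 = 559
  u_178 = 841;  u_179 = 811;  u_180 = 97;  u_181 = 759;  u_182 = 320;  u_183 = 431
  u_184 = 167;  u_185 = 28;  u_186 = 652;  u_187 = 791;  u_188 = 217;  u_189 = 216
  u_190 = 955;  u_191 = 406;  u_192 = 812;  u_193 = 352;  u_194 = 331;  u_195 = 54
  u_196 = 78;  u_197 = 542;  u_198 = 937;  u_199 = 791;  u_200 = 843;  u_201 = 755
  u_202 = 0;  u_203 = 944;  u_204 = 221;  u_205 = 799;  u_206 = 506;  u_207 = 29
  u_208 = 195;  u_209 = 807;  u_210 = 48;  u_211 = 384;  u_212 = 368;  u_213 = 119
  u_214 = 173;  u_215 = 807;  u_216 = 334;  u_217 = 637;  u_218 = 133;  u_219 = 118
  u_220 = 281;  u_221 = 1004;  u_222 = 530;  u_223 = 254;  u_224 = 834;  u_225 = 504
  u_226 = 285;  u_227 = 116;  u_228 = 558;  u_229 = 652;  u_230 = 343;  u_231 = 310
  u_232 = 253;  u_233 = 764;  u_234 = 583;  u_235 = 147;  u_236 = 181;  u_237 = 849
  u_238 = 752;  u_239 = 245;  u_240 = 800;  u_241 = 247;  u_242 = 829;  u_243 = 101
  u_244 = 899;  u_245 = 865;  u_246 = 542;  u_247 = 349;  u_248 = 508;  u_249 = 42
  u_250 = 859;  u_251 = 322;  u_252 = 671;  u_253 = 254;  u_254 = 270;  u_255 = 208
  u_256 = 918;  u_257 = 214;  u_258 = 262;  u_259 = 418;  u_260 = 311;  u_261 = 385
  u_262 = 886;  u_263 = 530;  u_264 = 908;  u_265 = 693;  u_266 = 709;  u_267 = 972
  u_268 = 829;  u_269 = 191;  u_270 = 255;  u_271 = 505;  u_272 = 4;  u_273 = 609
  u_274 = 215;  u_275 = 791;  u_276 = 8
u_277 = 970·8 + 42·791 + 587·215 + 842·609 = 908
u_278 = 970·908 + 42·8 + 587·791 + 842·215 = 835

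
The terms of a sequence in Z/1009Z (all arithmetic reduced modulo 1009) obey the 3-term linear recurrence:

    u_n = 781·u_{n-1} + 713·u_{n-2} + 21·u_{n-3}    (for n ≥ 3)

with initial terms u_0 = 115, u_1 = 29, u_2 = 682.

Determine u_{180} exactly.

u_3 = 781·682 + 713·29 + 21·115 = 784
u_4 = 781·784 + 713·682 + 21·29 = 378
u_5 = 781·378 + 713·784 + 21·682 = 792
u_6 = 781·792 + 713·378 + 21·784 = 466
u_7 = 781·466 + 713·792 + 21·378 = 228
u_8 = 781·228 + 713·466 + 21·792 = 260
Continuing the recurrence:
  u_9 = 62;  u_10 = 466;  u_11 = 931;  u_12 = 212;  u_13 = 682;  u_14 = 76
  u_15 = 169;  u_16 = 717;  u_17 = 995;  u_18 = 345;  u_19 = 72;  u_20 = 232
  u_21 = 640;  u_22 = 828;  u_23 = 987;  u_24 = 393;  u_25 = 890;  u_26 = 143
  u_27 = 783;  u_28 = 647;  u_29 = 76;  u_30 = 322;  u_31 = 413;  u_32 = 803
  u_33 = 94;  u_34 = 794;  u_35 = 726;  u_36 = 986;  u_37 = 750;  u_38 = 386
  u_39 = 281;  u_40 = 884;  u_41 = 853;  u_42 = 776;  u_43 = 820;  u_44 = 821
  u_45 = 78;  u_46 = 598;  u_47 = 78;  u_48 = 574;  u_49 = 867;  u_50 = 325
  u_51 = 166;  u_52 = 194;  u_53 = 231;  u_54 = 348;  u_55 = 641;  u_56 = 882
  u_57 = 905;  u_58 = 99;  u_59 = 500;  u_60 = 817;  u_61 = 773;  u_62 = 60
  u_63 = 685;  u_64 = 706;  u_65 = 772;  u_66 = 705;  u_67 = 922;  u_68 = 916
  u_69 = 212;  u_70 = 572;  u_71 = 625;  u_72 = 385;  u_73 = 563;  u_74 = 853
  u_75 = 103;  u_76 = 209;  u_77 = 313;  u_78 = 105;  u_79 = 809;  u_80 = 913
  u_81 = 555;  u_82 = 594;  u_83 = 972;  u_84 = 662;  u_85 = 633;  u_86 = 998
  u_87 = 572;  u_88 = 150;  u_89 = 75;  u_90 = 962;  u_91 = 747;  u_92 = 557
  u_93 = 19;  u_94 = 860;  u_95 = 694;  u_96 = 288;  u_97 = 231;  u_98 = 765
  u_99 = 367;  u_100 = 462;  u_101 = 870;  u_102 = 520;  u_103 = 898;  u_104 = 648
  u_105 = 968;  u_106 = 865;  u_107 = 54;  u_108 = 190;  u_109 = 230;  u_110 = 417
  u_111 = 256;  u_112 = 614;  u_113 = 843;  u_114 = 722;  u_115 = 332;  u_116 = 725
  u_117 = 813;  u_118 = 518;  u_119 = 542;  u_120 = 491;  u_121 = 838;  u_122 = 889
  u_123 = 504;  u_124 = 764;  u_125 = 11;  u_126 = 885;  u_127 = 700;  u_128 = 433
  u_129 = 226;  u_130 = 480;  u_131 = 251;  u_132 = 175;  u_133 = 820;  u_134 = 599
  u_135 = 740;  u_136 = 130;  u_137 = 5;  u_138 = 136;  u_139 = 512;  u_140 = 517
  u_141 = 813;  u_142 = 281;  u_143 = 769;  u_144 = 725;  u_145 = 433;  u_146 = 480
  u_147 = 606;  u_148 = 266;  u_149 = 108;  u_150 = 176;  u_151 = 84;  u_152 = 641
  u_153 = 178;  u_154 = 487;  u_155 = 78;  u_156 = 215;  u_157 = 677;  u_158 = 577
  u_159 = 492;  u_160 = 652;  u_161 = 349;  u_162 = 108;  u_163 = 790;  u_164 = 68
  u_165 = 129;  u_166 = 347;  u_167 = 163;  u_168 = 57;  u_169 = 529;  u_170 = 136
  u_171 = 270;  u_172 = 103;  u_173 = 352;  u_174 = 871;  u_175 = 65;  u_176 = 123
  u_177 = 268;  u_178 = 717
u_179 = 781·717 + 713·268 + 21·123 = 930
u_180 = 781·930 + 713·717 + 21·268 = 91

91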